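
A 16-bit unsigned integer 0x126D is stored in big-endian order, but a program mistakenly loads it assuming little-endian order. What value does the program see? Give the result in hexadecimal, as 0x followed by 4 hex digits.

0x6D12

Stored big-endian, the bytes at ascending addresses are 12 6D.
Read back as little-endian, the first byte is least significant, giving 0x6D12.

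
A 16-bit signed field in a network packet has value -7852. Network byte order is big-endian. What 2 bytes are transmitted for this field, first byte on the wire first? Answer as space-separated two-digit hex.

E1 54

Two's complement of -7852 in 16 bits: 7852 = 0x1EAC; invert → 0xE153; add 1 → 0xE154.
Split into bytes (most-significant first): E1 54.
Big-endian stores the most-significant byte at the lowest address.
So the memory order matches the most-significant-first order: E1 54.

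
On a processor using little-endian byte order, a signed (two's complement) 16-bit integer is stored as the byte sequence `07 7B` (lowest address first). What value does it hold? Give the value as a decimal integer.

Little-endian stores the least-significant byte at the lowest address.
Reassemble most-significant byte first: 7B 07 → 0x7B07.
0x7B07 = 31495.

31495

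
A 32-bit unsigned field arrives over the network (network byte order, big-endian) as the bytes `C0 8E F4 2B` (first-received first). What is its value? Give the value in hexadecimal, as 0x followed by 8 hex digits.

0xC08EF42B

In big-endian order the high byte comes first in memory.
The bytes are already most-significant first: 0xC08EF42B.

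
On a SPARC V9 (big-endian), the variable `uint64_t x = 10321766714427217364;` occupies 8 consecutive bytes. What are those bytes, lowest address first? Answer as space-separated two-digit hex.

8F 3E 48 23 C3 E2 95 D4

10321766714427217364 in hexadecimal, padded to 64 bits, is 0x8F3E4823C3E295D4.
Split into bytes (most-significant first): 8F 3E 48 23 C3 E2 95 D4.
Big-endian: lowest address holds the most-significant byte.
So the memory order matches the most-significant-first order: 8F 3E 48 23 C3 E2 95 D4.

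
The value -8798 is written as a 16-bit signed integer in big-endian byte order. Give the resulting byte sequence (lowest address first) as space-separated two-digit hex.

Two's complement of -8798 in 16 bits: 8798 = 0x225E; invert → 0xDDA1; add 1 → 0xDDA2.
Split into bytes (most-significant first): DD A2.
In big-endian order the high byte comes first in memory.
So the memory order matches the most-significant-first order: DD A2.

DD A2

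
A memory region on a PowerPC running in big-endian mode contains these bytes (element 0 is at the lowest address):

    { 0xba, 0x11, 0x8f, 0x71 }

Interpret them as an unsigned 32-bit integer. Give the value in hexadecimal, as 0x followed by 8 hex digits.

Big-endian: lowest address holds the most-significant byte.
The bytes are already most-significant first: 0xBA118F71.

0xBA118F71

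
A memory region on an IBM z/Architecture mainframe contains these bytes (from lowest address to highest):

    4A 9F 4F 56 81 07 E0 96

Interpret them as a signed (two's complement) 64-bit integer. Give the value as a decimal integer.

5377103713054220438

In big-endian order the high byte comes first in memory.
The bytes are already most-significant first: 0x4A9F4F568107E096.
0x4A9F4F568107E096 = 5377103713054220438.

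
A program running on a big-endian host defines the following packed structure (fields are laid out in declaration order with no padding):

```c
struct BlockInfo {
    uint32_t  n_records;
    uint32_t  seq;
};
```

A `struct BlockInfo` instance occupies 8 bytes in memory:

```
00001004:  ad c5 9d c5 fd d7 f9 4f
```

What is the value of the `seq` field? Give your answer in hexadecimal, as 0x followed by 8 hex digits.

0xFDD7F94F

`seq` follows `n_records` (4 bytes), so it starts at byte offset 4 and occupies 4 bytes.
Bytes at offsets 4..7: FD D7 F9 4F.
Big-endian: lowest address holds the most-significant byte.
The bytes are already most-significant first: 0xFDD7F94F.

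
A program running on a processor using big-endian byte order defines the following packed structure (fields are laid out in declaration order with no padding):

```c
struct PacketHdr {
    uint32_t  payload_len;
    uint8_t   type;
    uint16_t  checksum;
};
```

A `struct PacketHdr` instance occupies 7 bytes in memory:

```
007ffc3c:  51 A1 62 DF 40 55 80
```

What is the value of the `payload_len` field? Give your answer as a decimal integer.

1369531103

`payload_len` is the first field, at byte offset 0, occupying 4 bytes.
Bytes at offsets 0..3: 51 A1 62 DF.
Big-endian: lowest address holds the most-significant byte.
The bytes are already most-significant first: 0x51A162DF.
0x51A162DF = 1369531103.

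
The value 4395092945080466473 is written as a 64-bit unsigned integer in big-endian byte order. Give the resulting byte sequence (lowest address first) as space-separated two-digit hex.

3C FE 81 BF 52 58 BC 29

4395092945080466473 in hexadecimal, padded to 64 bits, is 0x3CFE81BF5258BC29.
Split into bytes (most-significant first): 3C FE 81 BF 52 58 BC 29.
Big-endian stores the most-significant byte at the lowest address.
So the memory order matches the most-significant-first order: 3C FE 81 BF 52 58 BC 29.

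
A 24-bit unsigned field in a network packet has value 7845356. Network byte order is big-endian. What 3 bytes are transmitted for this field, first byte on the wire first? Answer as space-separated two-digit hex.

77 B5 EC

7845356 in hexadecimal, padded to 24 bits, is 0x77B5EC.
Split into bytes (most-significant first): 77 B5 EC.
In big-endian order the high byte comes first in memory.
So the memory order matches the most-significant-first order: 77 B5 EC.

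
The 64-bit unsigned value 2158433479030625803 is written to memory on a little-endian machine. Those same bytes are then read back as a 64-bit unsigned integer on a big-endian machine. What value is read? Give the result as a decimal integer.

817102293014672413

2158433479030625803 in 64-bit hexadecimal is 0x1DF44BD034EE560B.
Stored little-endian, the bytes at ascending addresses are 0B 56 EE 34 D0 4B F4 1D.
Read back as big-endian, the last byte is least significant, giving 0x0B56EE34D04BF41D.
0x0B56EE34D04BF41D = 817102293014672413.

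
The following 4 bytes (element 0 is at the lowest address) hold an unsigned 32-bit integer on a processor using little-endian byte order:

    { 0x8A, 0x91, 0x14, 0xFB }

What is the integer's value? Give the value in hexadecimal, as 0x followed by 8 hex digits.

Little-endian: lowest address holds the least-significant byte.
Reassemble most-significant byte first: FB 14 91 8A → 0xFB14918A.

0xFB14918A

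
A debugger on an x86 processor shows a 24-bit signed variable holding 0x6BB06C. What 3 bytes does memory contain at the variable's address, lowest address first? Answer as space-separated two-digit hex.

Split into bytes (most-significant first): 6B B0 6C.
Little-endian stores the least-significant byte at the lowest address.
So at ascending addresses the bytes are 6C B0 6B.

6C B0 6B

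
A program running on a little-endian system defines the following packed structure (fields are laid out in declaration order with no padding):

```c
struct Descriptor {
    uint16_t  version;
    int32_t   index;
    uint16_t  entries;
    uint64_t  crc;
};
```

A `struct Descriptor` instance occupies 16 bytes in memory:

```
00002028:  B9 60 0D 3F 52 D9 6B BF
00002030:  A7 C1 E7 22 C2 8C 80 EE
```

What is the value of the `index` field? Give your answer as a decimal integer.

-648921331

`index` follows `version` (2 bytes), so it starts at byte offset 2 and occupies 4 bytes.
Bytes at offsets 2..5: 0D 3F 52 D9.
In little-endian order the low byte comes first in memory.
Reassemble most-significant byte first: D9 52 3F 0D → 0xD9523F0D.
Top bit is set, so as a signed 32-bit value this is 0xD9523F0D − 2^32 = -648921331.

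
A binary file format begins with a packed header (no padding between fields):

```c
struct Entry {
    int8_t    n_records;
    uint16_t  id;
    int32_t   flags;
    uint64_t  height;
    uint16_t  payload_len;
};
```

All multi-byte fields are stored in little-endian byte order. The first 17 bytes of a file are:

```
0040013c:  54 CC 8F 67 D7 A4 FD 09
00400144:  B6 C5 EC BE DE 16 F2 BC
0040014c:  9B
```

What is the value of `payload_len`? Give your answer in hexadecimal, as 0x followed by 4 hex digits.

0x9BBC

`payload_len` follows `n_records` (1 B), `id` (2 B), `flags` (4 B), `height` (8 B), so it starts at offset 1 + 2 + 4 + 8 = 15 and occupies 2 bytes.
Bytes at offsets 15..16: BC 9B.
Little-endian: lowest address holds the least-significant byte.
Reassemble most-significant byte first: 9B BC → 0x9BBC.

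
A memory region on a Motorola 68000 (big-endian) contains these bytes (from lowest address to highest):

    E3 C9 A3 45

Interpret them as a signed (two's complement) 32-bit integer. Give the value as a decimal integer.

Big-endian stores the most-significant byte at the lowest address.
The bytes are already most-significant first: 0xE3C9A345.
Top bit is set, so as a signed 32-bit value this is 0xE3C9A345 − 2^32 = -473324731.

-473324731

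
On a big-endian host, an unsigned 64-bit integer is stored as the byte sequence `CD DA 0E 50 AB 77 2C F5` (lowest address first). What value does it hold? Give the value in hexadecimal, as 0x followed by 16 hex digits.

Big-endian stores the most-significant byte at the lowest address.
The bytes are already most-significant first: 0xCDDA0E50AB772CF5.

0xCDDA0E50AB772CF5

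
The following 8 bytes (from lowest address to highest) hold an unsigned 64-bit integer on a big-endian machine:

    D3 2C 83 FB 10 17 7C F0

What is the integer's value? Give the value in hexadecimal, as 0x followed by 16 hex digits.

In big-endian order the high byte comes first in memory.
The bytes are already most-significant first: 0xD32C83FB10177CF0.

0xD32C83FB10177CF0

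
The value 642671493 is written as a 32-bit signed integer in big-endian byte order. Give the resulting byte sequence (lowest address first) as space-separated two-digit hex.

26 4E 63 85

642671493 in hexadecimal, padded to 32 bits, is 0x264E6385.
Split into bytes (most-significant first): 26 4E 63 85.
Big-endian: lowest address holds the most-significant byte.
So the memory order matches the most-significant-first order: 26 4E 63 85.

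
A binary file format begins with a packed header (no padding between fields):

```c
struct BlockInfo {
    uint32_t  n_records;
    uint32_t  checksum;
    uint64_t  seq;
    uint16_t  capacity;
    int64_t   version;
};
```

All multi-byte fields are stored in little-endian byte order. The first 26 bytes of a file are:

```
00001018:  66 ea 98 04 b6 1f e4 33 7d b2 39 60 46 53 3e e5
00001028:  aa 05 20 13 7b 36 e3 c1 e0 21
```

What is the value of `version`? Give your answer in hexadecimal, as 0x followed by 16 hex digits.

`version` follows `n_records` (4 B), `checksum` (4 B), `seq` (8 B), `capacity` (2 B), so it starts at offset 4 + 4 + 8 + 2 = 18 and occupies 8 bytes.
Bytes at offsets 18..25: 20 13 7B 36 E3 C1 E0 21.
In little-endian order the low byte comes first in memory.
Reassemble most-significant byte first: 21 E0 C1 E3 36 7B 13 20 → 0x21E0C1E3367B1320.

0x21E0C1E3367B1320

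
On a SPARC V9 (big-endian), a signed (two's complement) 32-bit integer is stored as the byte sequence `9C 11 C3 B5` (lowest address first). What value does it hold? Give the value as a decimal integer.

In big-endian order the high byte comes first in memory.
The bytes are already most-significant first: 0x9C11C3B5.
Top bit is set, so as a signed 32-bit value this is 0x9C11C3B5 − 2^32 = -1676557387.

-1676557387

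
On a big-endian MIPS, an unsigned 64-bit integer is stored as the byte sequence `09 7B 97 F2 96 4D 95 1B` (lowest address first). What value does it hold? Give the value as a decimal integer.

683306836636308763

Big-endian: lowest address holds the most-significant byte.
The bytes are already most-significant first: 0x097B97F2964D951B.
0x097B97F2964D951B = 683306836636308763.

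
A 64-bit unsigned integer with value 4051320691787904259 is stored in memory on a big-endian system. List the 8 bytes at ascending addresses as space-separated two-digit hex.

38 39 2E B4 51 35 35 03

4051320691787904259 in hexadecimal, padded to 64 bits, is 0x38392EB451353503.
Split into bytes (most-significant first): 38 39 2E B4 51 35 35 03.
In big-endian order the high byte comes first in memory.
So the memory order matches the most-significant-first order: 38 39 2E B4 51 35 35 03.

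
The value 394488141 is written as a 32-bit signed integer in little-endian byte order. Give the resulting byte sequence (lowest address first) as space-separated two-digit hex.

4D 69 83 17

394488141 in hexadecimal, padded to 32 bits, is 0x1783694D.
Split into bytes (most-significant first): 17 83 69 4D.
Little-endian stores the least-significant byte at the lowest address.
So at ascending addresses the bytes are 4D 69 83 17.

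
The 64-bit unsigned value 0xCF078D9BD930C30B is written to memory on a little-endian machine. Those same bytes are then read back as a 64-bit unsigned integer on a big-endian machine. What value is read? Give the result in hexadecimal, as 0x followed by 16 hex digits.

0x0BC330D99B8D07CF

Stored little-endian, the bytes at ascending addresses are 0B C3 30 D9 9B 8D 07 CF.
Read back as big-endian, the last byte is least significant, giving 0x0BC330D99B8D07CF.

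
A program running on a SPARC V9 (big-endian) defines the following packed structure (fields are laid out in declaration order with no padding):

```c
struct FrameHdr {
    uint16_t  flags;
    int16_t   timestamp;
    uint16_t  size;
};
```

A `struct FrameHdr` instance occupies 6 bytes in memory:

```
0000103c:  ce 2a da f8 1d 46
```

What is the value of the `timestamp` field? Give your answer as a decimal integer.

-9480

`timestamp` follows `flags` (2 bytes), so it starts at byte offset 2 and occupies 2 bytes.
Bytes at offsets 2..3: DA F8.
Big-endian: lowest address holds the most-significant byte.
The bytes are already most-significant first: 0xDAF8.
Top bit is set, so as a signed 16-bit value this is 0xDAF8 − 2^16 = -9480.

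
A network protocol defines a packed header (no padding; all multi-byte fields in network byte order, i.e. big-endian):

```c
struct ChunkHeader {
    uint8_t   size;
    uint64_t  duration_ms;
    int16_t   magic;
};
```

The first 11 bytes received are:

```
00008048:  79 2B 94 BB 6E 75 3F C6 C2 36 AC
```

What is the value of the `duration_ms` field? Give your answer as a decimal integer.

`duration_ms` follows `size` (1 byte), so it starts at byte offset 1 and occupies 8 bytes.
Bytes at offsets 1..8: 2B 94 BB 6E 75 3F C6 C2.
Big-endian: lowest address holds the most-significant byte.
The bytes are already most-significant first: 0x2B94BB6E753FC6C2.
0x2B94BB6E753FC6C2 = 3140340923271988930.

3140340923271988930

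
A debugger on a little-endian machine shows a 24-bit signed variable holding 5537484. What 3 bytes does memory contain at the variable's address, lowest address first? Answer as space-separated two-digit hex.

5537484 in hexadecimal, padded to 24 bits, is 0x547ECC.
Split into bytes (most-significant first): 54 7E CC.
Little-endian stores the least-significant byte at the lowest address.
So at ascending addresses the bytes are CC 7E 54.

CC 7E 54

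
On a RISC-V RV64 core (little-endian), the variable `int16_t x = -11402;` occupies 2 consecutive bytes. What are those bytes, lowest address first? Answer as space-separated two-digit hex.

Two's complement of -11402 in 16 bits: 11402 = 0x2C8A; invert → 0xD375; add 1 → 0xD376.
Split into bytes (most-significant first): D3 76.
In little-endian order the low byte comes first in memory.
So at ascending addresses the bytes are 76 D3.

76 D3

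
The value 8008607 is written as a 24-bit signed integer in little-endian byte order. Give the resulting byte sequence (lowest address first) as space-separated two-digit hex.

8008607 in hexadecimal, padded to 24 bits, is 0x7A339F.
Split into bytes (most-significant first): 7A 33 9F.
In little-endian order the low byte comes first in memory.
So at ascending addresses the bytes are 9F 33 7A.

9F 33 7A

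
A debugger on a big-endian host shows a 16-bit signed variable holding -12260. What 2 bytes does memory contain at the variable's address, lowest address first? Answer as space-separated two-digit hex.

D0 1C

Two's complement of -12260 in 16 bits: 12260 = 0x2FE4; invert → 0xD01B; add 1 → 0xD01C.
Split into bytes (most-significant first): D0 1C.
Big-endian: lowest address holds the most-significant byte.
So the memory order matches the most-significant-first order: D0 1C.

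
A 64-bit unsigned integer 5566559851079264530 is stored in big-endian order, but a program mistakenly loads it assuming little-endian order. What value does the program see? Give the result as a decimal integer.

5566559851079264530 in 64-bit hexadecimal is 0x4D4064B11087E912.
Stored big-endian, the bytes at ascending addresses are 4D 40 64 B1 10 87 E9 12.
Read back as little-endian, the first byte is least significant, giving 0x12E98710B164404D.
0x12E98710B164404D = 1362768868021649485.

1362768868021649485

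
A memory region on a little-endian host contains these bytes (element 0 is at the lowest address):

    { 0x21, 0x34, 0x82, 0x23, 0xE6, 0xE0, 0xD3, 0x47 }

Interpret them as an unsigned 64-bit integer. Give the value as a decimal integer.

Little-endian stores the least-significant byte at the lowest address.
Reassemble most-significant byte first: 47 D3 E0 E6 23 82 34 21 → 0x47D3E0E623823421.
0x47D3E0E623823421 = 5175727675821667361.

5175727675821667361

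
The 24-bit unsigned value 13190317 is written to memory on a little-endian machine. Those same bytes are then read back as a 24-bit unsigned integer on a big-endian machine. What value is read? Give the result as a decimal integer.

11355337

13190317 in 24-bit hexadecimal is 0xC944AD.
Stored little-endian, the bytes at ascending addresses are AD 44 C9.
Read back as big-endian, the last byte is least significant, giving 0xAD44C9.
0xAD44C9 = 11355337.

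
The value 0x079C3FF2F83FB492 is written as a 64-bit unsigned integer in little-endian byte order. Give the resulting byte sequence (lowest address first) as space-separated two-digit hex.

Split into bytes (most-significant first): 07 9C 3F F2 F8 3F B4 92.
In little-endian order the low byte comes first in memory.
So at ascending addresses the bytes are 92 B4 3F F8 F2 3F 9C 07.

92 B4 3F F8 F2 3F 9C 07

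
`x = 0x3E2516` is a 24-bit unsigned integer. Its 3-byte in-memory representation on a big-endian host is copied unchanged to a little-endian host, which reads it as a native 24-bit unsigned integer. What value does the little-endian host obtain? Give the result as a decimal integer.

1451326

Stored big-endian, the bytes at ascending addresses are 3E 25 16.
Read back as little-endian, the first byte is least significant, giving 0x16253E.
0x16253E = 1451326.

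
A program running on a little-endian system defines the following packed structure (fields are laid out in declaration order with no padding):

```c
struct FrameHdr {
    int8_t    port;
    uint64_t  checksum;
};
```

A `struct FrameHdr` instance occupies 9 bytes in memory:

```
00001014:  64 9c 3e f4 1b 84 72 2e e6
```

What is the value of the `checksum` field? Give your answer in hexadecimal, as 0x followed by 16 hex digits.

`checksum` follows `port` (1 byte), so it starts at byte offset 1 and occupies 8 bytes.
Bytes at offsets 1..8: 9C 3E F4 1B 84 72 2E E6.
Little-endian: lowest address holds the least-significant byte.
Reassemble most-significant byte first: E6 2E 72 84 1B F4 3E 9C → 0xE62E72841BF43E9C.

0xE62E72841BF43E9C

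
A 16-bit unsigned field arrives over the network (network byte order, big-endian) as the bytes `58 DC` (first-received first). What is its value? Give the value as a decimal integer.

22748

Big-endian: lowest address holds the most-significant byte.
The bytes are already most-significant first: 0x58DC.
0x58DC = 22748.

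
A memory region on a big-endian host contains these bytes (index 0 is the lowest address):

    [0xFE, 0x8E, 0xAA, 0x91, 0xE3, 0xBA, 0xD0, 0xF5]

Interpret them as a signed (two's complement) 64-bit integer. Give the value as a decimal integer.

Big-endian: lowest address holds the most-significant byte.
The bytes are already most-significant first: 0xFE8EAA91E3BAD0F5.
Top bit is set, so as a signed 64-bit value this is 0xFE8EAA91E3BAD0F5 − 2^64 = -103958197815291659.

-103958197815291659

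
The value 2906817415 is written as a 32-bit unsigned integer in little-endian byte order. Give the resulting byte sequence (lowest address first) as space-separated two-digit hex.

2906817415 in hexadecimal, padded to 32 bits, is 0xAD428387.
Split into bytes (most-significant first): AD 42 83 87.
In little-endian order the low byte comes first in memory.
So at ascending addresses the bytes are 87 83 42 AD.

87 83 42 AD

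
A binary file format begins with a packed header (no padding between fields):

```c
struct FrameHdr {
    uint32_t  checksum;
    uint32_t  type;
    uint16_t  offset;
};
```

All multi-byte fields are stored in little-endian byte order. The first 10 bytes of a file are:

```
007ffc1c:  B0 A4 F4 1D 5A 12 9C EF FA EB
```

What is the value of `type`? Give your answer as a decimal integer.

4019982938

`type` follows `checksum` (4 bytes), so it starts at byte offset 4 and occupies 4 bytes.
Bytes at offsets 4..7: 5A 12 9C EF.
Little-endian: lowest address holds the least-significant byte.
Reassemble most-significant byte first: EF 9C 12 5A → 0xEF9C125A.
0xEF9C125A = 4019982938.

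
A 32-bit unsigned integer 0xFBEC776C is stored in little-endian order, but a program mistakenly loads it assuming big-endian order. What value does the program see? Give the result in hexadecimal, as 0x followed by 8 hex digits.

Stored little-endian, the bytes at ascending addresses are 6C 77 EC FB.
Read back as big-endian, the last byte is least significant, giving 0x6C77ECFB.

0x6C77ECFB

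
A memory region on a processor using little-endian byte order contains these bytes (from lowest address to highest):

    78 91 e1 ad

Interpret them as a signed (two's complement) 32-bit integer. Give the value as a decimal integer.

-1377726088

Little-endian stores the least-significant byte at the lowest address.
Reassemble most-significant byte first: AD E1 91 78 → 0xADE19178.
Top bit is set, so as a signed 32-bit value this is 0xADE19178 − 2^32 = -1377726088.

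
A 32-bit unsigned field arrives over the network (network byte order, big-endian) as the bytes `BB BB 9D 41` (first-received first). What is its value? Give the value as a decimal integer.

In big-endian order the high byte comes first in memory.
The bytes are already most-significant first: 0xBBBB9D41.
0xBBBB9D41 = 3149634881.

3149634881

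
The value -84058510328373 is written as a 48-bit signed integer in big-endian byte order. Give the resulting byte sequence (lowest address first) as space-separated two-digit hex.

Two's complement of -84058510328373 in 48 bits: 84058510328373 = 0x4C7365A60235; invert → 0xB38C9A59FDCA; add 1 → 0xB38C9A59FDCB.
Split into bytes (most-significant first): B3 8C 9A 59 FD CB.
Big-endian: lowest address holds the most-significant byte.
So the memory order matches the most-significant-first order: B3 8C 9A 59 FD CB.

B3 8C 9A 59 FD CB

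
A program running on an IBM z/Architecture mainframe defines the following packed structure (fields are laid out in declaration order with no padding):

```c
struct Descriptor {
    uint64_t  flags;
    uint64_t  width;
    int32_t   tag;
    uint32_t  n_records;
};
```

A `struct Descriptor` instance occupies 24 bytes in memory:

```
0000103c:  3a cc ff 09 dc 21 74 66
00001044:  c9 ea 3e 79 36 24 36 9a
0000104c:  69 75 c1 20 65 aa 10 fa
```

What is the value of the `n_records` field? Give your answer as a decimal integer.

`n_records` follows `flags` (8 B), `width` (8 B), `tag` (4 B), so it starts at offset 8 + 8 + 4 = 20 and occupies 4 bytes.
Bytes at offsets 20..23: 65 AA 10 FA.
Big-endian: lowest address holds the most-significant byte.
The bytes are already most-significant first: 0x65AA10FA.
0x65AA10FA = 1705644282.

1705644282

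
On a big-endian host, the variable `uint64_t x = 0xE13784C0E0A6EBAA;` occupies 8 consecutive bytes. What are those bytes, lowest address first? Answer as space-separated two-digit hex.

E1 37 84 C0 E0 A6 EB AA

Split into bytes (most-significant first): E1 37 84 C0 E0 A6 EB AA.
In big-endian order the high byte comes first in memory.
So the memory order matches the most-significant-first order: E1 37 84 C0 E0 A6 EB AA.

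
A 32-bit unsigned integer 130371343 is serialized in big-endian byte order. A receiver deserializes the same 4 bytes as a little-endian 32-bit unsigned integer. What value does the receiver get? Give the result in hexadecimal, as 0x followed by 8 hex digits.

0x0F4FC507

130371343 in 32-bit hexadecimal is 0x07C54F0F.
Stored big-endian, the bytes at ascending addresses are 07 C5 4F 0F.
Read back as little-endian, the first byte is least significant, giving 0x0F4FC507.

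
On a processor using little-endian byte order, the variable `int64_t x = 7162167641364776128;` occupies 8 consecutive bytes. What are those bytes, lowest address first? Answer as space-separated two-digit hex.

C0 44 58 E5 85 21 65 63

7162167641364776128 in hexadecimal, padded to 64 bits, is 0x63652185E55844C0.
Split into bytes (most-significant first): 63 65 21 85 E5 58 44 C0.
In little-endian order the low byte comes first in memory.
So at ascending addresses the bytes are C0 44 58 E5 85 21 65 63.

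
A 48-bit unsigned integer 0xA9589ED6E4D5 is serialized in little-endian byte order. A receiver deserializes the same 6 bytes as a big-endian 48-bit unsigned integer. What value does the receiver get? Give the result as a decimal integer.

235178829961385

Stored little-endian, the bytes at ascending addresses are D5 E4 D6 9E 58 A9.
Read back as big-endian, the last byte is least significant, giving 0xD5E4D69E58A9.
0xD5E4D69E58A9 = 235178829961385.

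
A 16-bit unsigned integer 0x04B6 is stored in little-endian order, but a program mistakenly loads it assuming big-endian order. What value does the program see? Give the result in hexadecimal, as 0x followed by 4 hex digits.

Stored little-endian, the bytes at ascending addresses are B6 04.
Read back as big-endian, the last byte is least significant, giving 0xB604.

0xB604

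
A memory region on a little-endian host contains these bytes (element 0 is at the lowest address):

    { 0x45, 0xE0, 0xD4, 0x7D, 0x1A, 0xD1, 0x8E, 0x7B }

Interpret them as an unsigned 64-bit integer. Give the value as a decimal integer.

8903283425068507205

Little-endian: lowest address holds the least-significant byte.
Reassemble most-significant byte first: 7B 8E D1 1A 7D D4 E0 45 → 0x7B8ED11A7DD4E045.
0x7B8ED11A7DD4E045 = 8903283425068507205.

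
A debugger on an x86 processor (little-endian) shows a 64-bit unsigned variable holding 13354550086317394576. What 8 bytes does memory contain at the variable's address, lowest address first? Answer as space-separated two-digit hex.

13354550086317394576 in hexadecimal, padded to 64 bits, is 0xB954E48C4E1C4A90.
Split into bytes (most-significant first): B9 54 E4 8C 4E 1C 4A 90.
Little-endian stores the least-significant byte at the lowest address.
So at ascending addresses the bytes are 90 4A 1C 4E 8C E4 54 B9.

90 4A 1C 4E 8C E4 54 B9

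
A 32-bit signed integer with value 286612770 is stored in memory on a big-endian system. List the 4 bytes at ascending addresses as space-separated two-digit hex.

11 15 5D 22

286612770 in hexadecimal, padded to 32 bits, is 0x11155D22.
Split into bytes (most-significant first): 11 15 5D 22.
In big-endian order the high byte comes first in memory.
So the memory order matches the most-significant-first order: 11 15 5D 22.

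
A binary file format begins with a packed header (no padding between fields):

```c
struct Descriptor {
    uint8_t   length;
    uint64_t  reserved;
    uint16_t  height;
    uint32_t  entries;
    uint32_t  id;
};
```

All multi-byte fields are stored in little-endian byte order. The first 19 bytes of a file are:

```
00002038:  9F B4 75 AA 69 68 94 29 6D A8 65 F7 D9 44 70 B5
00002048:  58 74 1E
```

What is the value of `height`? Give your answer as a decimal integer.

26024

`height` follows `length` (1 B), `reserved` (8 B), so it starts at offset 1 + 8 = 9 and occupies 2 bytes.
Bytes at offsets 9..10: A8 65.
In little-endian order the low byte comes first in memory.
Reassemble most-significant byte first: 65 A8 → 0x65A8.
0x65A8 = 26024.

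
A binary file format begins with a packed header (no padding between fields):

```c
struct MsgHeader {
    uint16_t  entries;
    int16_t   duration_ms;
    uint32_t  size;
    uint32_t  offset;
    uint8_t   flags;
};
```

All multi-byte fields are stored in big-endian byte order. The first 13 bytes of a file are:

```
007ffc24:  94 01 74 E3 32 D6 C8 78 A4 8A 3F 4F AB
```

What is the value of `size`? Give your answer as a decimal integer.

`size` follows `entries` (2 B), `duration_ms` (2 B), so it starts at offset 2 + 2 = 4 and occupies 4 bytes.
Bytes at offsets 4..7: 32 D6 C8 78.
Big-endian stores the most-significant byte at the lowest address.
The bytes are already most-significant first: 0x32D6C878.
0x32D6C878 = 852936824.

852936824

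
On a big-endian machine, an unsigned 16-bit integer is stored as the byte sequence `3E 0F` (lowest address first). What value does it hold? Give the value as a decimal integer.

In big-endian order the high byte comes first in memory.
The bytes are already most-significant first: 0x3E0F.
0x3E0F = 15887.

15887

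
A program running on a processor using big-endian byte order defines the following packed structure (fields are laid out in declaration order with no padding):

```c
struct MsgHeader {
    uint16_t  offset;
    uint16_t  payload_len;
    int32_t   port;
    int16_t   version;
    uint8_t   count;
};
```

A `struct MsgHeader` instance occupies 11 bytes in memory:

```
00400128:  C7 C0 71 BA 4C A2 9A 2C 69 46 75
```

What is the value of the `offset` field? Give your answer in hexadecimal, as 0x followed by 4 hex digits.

`offset` is the first field, at byte offset 0, occupying 2 bytes.
Bytes at offsets 0..1: C7 C0.
Big-endian: lowest address holds the most-significant byte.
The bytes are already most-significant first: 0xC7C0.

0xC7C0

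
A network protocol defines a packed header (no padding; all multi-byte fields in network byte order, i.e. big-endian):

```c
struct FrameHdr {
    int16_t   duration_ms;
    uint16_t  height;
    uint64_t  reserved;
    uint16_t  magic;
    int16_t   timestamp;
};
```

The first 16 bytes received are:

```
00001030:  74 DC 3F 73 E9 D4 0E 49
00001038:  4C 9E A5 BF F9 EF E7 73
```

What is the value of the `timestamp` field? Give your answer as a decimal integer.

`timestamp` follows `duration_ms` (2 B), `height` (2 B), `reserved` (8 B), `magic` (2 B), so it starts at offset 2 + 2 + 8 + 2 = 14 and occupies 2 bytes.
Bytes at offsets 14..15: E7 73.
In big-endian order the high byte comes first in memory.
The bytes are already most-significant first: 0xE773.
Top bit is set, so as a signed 16-bit value this is 0xE773 − 2^16 = -6285.

-6285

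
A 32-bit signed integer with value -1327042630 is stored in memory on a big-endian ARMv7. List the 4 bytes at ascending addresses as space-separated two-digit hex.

B0 E6 EF BA

Two's complement of -1327042630 in 32 bits: 1327042630 = 0x4F191046; invert → 0xB0E6EFB9; add 1 → 0xB0E6EFBA.
Split into bytes (most-significant first): B0 E6 EF BA.
Big-endian stores the most-significant byte at the lowest address.
So the memory order matches the most-significant-first order: B0 E6 EF BA.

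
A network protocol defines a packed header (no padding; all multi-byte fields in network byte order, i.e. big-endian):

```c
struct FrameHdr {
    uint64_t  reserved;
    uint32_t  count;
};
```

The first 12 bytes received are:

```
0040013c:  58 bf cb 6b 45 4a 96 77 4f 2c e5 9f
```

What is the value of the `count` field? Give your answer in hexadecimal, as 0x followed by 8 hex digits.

0x4F2CE59F

`count` follows `reserved` (8 bytes), so it starts at byte offset 8 and occupies 4 bytes.
Bytes at offsets 8..11: 4F 2C E5 9F.
Big-endian stores the most-significant byte at the lowest address.
The bytes are already most-significant first: 0x4F2CE59F.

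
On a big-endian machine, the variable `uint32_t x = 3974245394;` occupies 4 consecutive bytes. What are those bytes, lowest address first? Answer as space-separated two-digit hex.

EC E2 2C 12

3974245394 in hexadecimal, padded to 32 bits, is 0xECE22C12.
Split into bytes (most-significant first): EC E2 2C 12.
In big-endian order the high byte comes first in memory.
So the memory order matches the most-significant-first order: EC E2 2C 12.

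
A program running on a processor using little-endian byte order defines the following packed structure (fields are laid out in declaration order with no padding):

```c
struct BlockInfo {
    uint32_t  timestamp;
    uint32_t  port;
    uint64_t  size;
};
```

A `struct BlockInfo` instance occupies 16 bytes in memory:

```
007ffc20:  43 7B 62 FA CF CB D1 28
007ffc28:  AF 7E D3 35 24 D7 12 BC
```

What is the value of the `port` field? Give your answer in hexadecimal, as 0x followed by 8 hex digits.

0x28D1CBCF

`port` follows `timestamp` (4 bytes), so it starts at byte offset 4 and occupies 4 bytes.
Bytes at offsets 4..7: CF CB D1 28.
Little-endian: lowest address holds the least-significant byte.
Reassemble most-significant byte first: 28 D1 CB CF → 0x28D1CBCF.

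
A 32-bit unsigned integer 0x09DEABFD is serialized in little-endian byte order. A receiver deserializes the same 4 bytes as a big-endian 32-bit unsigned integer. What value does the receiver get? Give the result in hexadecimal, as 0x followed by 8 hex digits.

Stored little-endian, the bytes at ascending addresses are FD AB DE 09.
Read back as big-endian, the last byte is least significant, giving 0xFDABDE09.

0xFDABDE09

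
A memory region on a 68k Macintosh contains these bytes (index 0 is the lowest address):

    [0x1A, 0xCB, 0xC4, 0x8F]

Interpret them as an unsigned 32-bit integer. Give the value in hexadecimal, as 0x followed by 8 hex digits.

0x1ACBC48F

Big-endian stores the most-significant byte at the lowest address.
The bytes are already most-significant first: 0x1ACBC48F.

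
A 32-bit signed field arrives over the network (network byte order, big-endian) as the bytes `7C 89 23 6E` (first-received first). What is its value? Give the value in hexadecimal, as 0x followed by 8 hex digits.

In big-endian order the high byte comes first in memory.
The bytes are already most-significant first: 0x7C89236E.

0x7C89236E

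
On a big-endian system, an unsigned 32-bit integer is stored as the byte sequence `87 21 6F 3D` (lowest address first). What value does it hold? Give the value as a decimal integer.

Big-endian stores the most-significant byte at the lowest address.
The bytes are already most-significant first: 0x87216F3D.
0x87216F3D = 2267115325.

2267115325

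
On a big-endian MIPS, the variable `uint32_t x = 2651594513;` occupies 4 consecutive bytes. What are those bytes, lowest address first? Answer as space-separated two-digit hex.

9E 0C 1F 11

2651594513 in hexadecimal, padded to 32 bits, is 0x9E0C1F11.
Split into bytes (most-significant first): 9E 0C 1F 11.
In big-endian order the high byte comes first in memory.
So the memory order matches the most-significant-first order: 9E 0C 1F 11.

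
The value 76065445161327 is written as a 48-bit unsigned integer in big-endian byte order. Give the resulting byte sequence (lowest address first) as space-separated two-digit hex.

45 2E 5D D6 A9 6F

76065445161327 in hexadecimal, padded to 48 bits, is 0x452E5DD6A96F.
Split into bytes (most-significant first): 45 2E 5D D6 A9 6F.
Big-endian stores the most-significant byte at the lowest address.
So the memory order matches the most-significant-first order: 45 2E 5D D6 A9 6F.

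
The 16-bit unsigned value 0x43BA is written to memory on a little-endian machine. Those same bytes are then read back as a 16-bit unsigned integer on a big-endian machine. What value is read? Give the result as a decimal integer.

47683

Stored little-endian, the bytes at ascending addresses are BA 43.
Read back as big-endian, the last byte is least significant, giving 0xBA43.
0xBA43 = 47683.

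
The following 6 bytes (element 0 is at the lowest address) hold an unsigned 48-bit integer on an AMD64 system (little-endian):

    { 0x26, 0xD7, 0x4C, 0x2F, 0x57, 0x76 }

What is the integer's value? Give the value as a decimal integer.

130116827797286

Little-endian stores the least-significant byte at the lowest address.
Reassemble most-significant byte first: 76 57 2F 4C D7 26 → 0x76572F4CD726.
0x76572F4CD726 = 130116827797286.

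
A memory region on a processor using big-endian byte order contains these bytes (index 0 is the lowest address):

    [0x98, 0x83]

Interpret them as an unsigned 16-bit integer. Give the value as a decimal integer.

Big-endian: lowest address holds the most-significant byte.
The bytes are already most-significant first: 0x9883.
0x9883 = 39043.

39043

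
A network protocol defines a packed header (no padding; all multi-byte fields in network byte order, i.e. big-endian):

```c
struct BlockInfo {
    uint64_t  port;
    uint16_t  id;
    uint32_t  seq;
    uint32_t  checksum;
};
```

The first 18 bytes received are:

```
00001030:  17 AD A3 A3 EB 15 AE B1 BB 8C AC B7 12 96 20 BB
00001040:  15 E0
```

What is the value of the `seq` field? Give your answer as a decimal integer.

2897678998

`seq` follows `port` (8 B), `id` (2 B), so it starts at offset 8 + 2 = 10 and occupies 4 bytes.
Bytes at offsets 10..13: AC B7 12 96.
Big-endian: lowest address holds the most-significant byte.
The bytes are already most-significant first: 0xACB71296.
0xACB71296 = 2897678998.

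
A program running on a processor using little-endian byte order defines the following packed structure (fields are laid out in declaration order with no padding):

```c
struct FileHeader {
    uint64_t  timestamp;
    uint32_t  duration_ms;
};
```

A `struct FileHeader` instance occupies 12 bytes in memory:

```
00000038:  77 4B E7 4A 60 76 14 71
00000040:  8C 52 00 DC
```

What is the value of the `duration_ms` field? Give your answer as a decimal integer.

3691008652

`duration_ms` follows `timestamp` (8 bytes), so it starts at byte offset 8 and occupies 4 bytes.
Bytes at offsets 8..11: 8C 52 00 DC.
Little-endian: lowest address holds the least-significant byte.
Reassemble most-significant byte first: DC 00 52 8C → 0xDC00528C.
0xDC00528C = 3691008652.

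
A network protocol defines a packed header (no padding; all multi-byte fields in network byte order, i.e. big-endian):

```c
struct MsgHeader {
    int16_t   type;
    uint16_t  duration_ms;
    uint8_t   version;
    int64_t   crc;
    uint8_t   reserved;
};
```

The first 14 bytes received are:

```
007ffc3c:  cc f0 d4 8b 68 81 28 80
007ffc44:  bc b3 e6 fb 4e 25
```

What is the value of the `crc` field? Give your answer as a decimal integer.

`crc` follows `type` (2 B), `duration_ms` (2 B), `version` (1 B), so it starts at offset 2 + 2 + 1 = 5 and occupies 8 bytes.
Bytes at offsets 5..12: 81 28 80 BC B3 E6 FB 4E.
Big-endian stores the most-significant byte at the lowest address.
The bytes are already most-significant first: 0x812880BCB3E6FB4E.
Top bit is set, so as a signed 64-bit value this is 0x812880BCB3E6FB4E − 2^64 = -9139913895787955378.

-9139913895787955378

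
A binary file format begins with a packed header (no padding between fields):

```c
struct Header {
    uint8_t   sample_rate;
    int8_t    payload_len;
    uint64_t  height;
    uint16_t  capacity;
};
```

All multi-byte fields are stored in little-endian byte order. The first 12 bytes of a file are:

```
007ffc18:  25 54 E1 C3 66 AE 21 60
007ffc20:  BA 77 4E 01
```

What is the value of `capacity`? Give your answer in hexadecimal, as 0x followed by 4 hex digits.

0x014E

`capacity` follows `sample_rate` (1 B), `payload_len` (1 B), `height` (8 B), so it starts at offset 1 + 1 + 8 = 10 and occupies 2 bytes.
Bytes at offsets 10..11: 4E 01.
Little-endian: lowest address holds the least-significant byte.
Reassemble most-significant byte first: 01 4E → 0x014E.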